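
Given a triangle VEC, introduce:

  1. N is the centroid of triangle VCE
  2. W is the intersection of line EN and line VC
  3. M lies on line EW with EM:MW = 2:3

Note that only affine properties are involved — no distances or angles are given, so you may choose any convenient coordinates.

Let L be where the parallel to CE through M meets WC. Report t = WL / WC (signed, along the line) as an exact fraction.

t = 3/5

Set V = (0, 0), E = (1, 0), C = (0, 1); any affine frame gives the same invariant.
1. N is the centroid of triangle VCE ⇒ N = (1/3, 1/3)
2. W is the intersection of line EN and line VC ⇒ W = (0, 1/2)
3. M lies on line EW with EM:MW = 2:3 ⇒ M = (3/5, 1/5)
through M parallel to CE: direction (1, -1); meets WC at L = (0, 4/5)
L = W + t·(C−W) with t = 3/5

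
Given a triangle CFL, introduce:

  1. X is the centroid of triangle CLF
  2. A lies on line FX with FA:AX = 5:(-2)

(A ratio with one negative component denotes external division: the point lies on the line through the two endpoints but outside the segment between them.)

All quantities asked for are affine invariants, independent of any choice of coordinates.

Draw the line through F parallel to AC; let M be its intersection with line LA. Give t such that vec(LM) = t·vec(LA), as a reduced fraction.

t = -4

Assign C = (0, 0), F = (1, 0), L = (0, 1) — the answer is frame-independent, so this choice is without loss of generality.
1. X is the centroid of triangle CLF ⇒ X = (1/3, 1/3)
2. A lies on line FX with FA:AX = 5:(-2) ⇒ A = (-1/9, 5/9)
through F parallel to AC: direction (1/9, -5/9); meets LA at M = (4/9, 25/9)
M = L + t·(A−L) with t = -4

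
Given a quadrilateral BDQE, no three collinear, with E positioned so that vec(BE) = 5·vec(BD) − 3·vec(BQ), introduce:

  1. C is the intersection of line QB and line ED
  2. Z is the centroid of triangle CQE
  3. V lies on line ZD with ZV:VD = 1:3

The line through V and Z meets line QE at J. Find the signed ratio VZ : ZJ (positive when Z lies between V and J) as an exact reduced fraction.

Work in coordinates with B = (0, 0), D = (1, 0), Q = (0, 1), E = (5, -3).
1. C is the intersection of line QB and line ED ⇒ C = (0, 3/4)
2. Z is the centroid of triangle CQE ⇒ Z = (5/3, -5/12)
3. V lies on line ZD with ZV:VD = 1:3 ⇒ V = (3/2, -5/16)
line VZ meets QE at J = (15/7, -5/7)
Z = V + t·(J−V) with t = 7/27, so VZ:ZJ = 7/27:20/27

VZ:ZJ = 7/20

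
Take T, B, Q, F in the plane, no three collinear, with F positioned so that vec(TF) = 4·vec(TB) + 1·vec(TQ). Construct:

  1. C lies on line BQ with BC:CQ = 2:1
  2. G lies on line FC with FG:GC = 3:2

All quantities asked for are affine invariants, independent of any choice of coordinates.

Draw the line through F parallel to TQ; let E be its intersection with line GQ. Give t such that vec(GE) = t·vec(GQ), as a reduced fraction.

t = -11/9

Work in coordinates with T = (0, 0), B = (1, 0), Q = (0, 1), F = (4, 1).
1. C lies on line BQ with BC:CQ = 2:1 ⇒ C = (1/3, 2/3)
2. G lies on line FC with FG:GC = 3:2 ⇒ G = (9/5, 4/5)
through F parallel to TQ: direction (0, 1); meets GQ at E = (4, 5/9)
E = G + t·(Q−G) with t = -11/9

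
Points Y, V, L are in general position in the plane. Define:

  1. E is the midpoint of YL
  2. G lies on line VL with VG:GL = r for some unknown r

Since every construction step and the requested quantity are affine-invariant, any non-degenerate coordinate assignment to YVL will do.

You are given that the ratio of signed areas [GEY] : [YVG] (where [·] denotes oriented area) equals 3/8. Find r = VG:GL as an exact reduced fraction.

r = 4/3

Assign Y = (0, 0), V = (1, 0), L = (0, 1) — the answer is frame-independent, so this choice is without loss of generality.
1. E is the midpoint of YL ⇒ E = (0, 1/2)
2. With VG:GL = r, write λ = r/(r+1) so G = V + λ·(L−V); G is affine-linear in λ
Every point depending on G is an affine combination of G and λ-independent points, so each such coordinate is linear in λ; the λ² term in each signed area is a multiple of (L−V)×(L−V) = 0, so 2·[GEY] and 2·[YVG] are each linear in λ. Evaluating at λ=0 and λ=1:
  2·[GEY] = -1/2·λ + 1/2,   2·[YVG] = λ
So [GEY]:[YVG] = (-1/2·λ + 1/2) / (λ). Setting this equal to 3/8:
  -1/2·λ + 1/2 = 3/8·(λ)  ⇒  λ = 4/7
Then r = λ/(1−λ) = (4/7)/(3/7) = 4/3. Check: with r = 4/3, G = (3/7, 4/7) and [GEY]:[YVG] = 3/8 as required.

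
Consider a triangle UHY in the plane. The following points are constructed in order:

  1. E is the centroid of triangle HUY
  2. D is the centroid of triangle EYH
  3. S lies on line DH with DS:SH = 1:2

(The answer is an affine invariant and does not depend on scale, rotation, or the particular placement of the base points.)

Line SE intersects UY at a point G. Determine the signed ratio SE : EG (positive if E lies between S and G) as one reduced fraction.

Choose coordinates U = (0, 0), H = (1, 0), Y = (0, 1).
1. E is the centroid of triangle HUY ⇒ E = (1/3, 1/3)
2. D is the centroid of triangle EYH ⇒ D = (4/9, 4/9)
3. S lies on line DH with DS:SH = 1:2 ⇒ S = (17/27, 8/27)
line SE meets UY at G = (0, 3/8)
E = S + t·(G−S) with t = 8/17, so SE:EG = 8/17:9/17

SE:EG = 8/9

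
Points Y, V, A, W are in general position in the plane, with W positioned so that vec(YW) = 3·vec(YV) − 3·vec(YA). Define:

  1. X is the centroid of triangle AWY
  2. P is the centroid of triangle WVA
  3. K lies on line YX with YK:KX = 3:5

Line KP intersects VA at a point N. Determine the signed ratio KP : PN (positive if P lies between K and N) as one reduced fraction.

KP:PN = 13/8

Assign Y = (0, 0), V = (1, 0), A = (0, 1), W = (3, -3) — the answer is frame-independent, so this choice is without loss of generality.
1. X is the centroid of triangle AWY ⇒ X = (1, -2/3)
2. P is the centroid of triangle WVA ⇒ P = (4/3, -2/3)
3. K lies on line YX with YK:KX = 3:5 ⇒ K = (3/8, -1/4)
line KP meets VA at N = (25/13, -12/13)
P = K + t·(N−K) with t = 13/21, so KP:PN = 13/21:8/21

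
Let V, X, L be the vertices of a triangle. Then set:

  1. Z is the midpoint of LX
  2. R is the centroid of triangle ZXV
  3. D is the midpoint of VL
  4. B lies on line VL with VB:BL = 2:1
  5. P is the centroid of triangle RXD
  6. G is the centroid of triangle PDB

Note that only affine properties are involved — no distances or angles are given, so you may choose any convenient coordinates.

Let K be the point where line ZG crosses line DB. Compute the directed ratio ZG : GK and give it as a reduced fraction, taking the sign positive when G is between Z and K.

ZG:GK = 2

Work in coordinates with V = (0, 0), X = (1, 0), L = (0, 1).
1. Z is the midpoint of LX ⇒ Z = (1/2, 1/2)
2. R is the centroid of triangle ZXV ⇒ R = (1/2, 1/6)
3. D is the midpoint of VL ⇒ D = (0, 1/2)
4. B lies on line VL with VB:BL = 2:1 ⇒ B = (0, 2/3)
5. P is the centroid of triangle RXD ⇒ P = (1/2, 2/9)
6. G is the centroid of triangle PDB ⇒ G = (1/6, 25/54)
line ZG meets DB at K = (0, 4/9)
G = Z + t·(K−Z) with t = 2/3, so ZG:GK = 2/3:1/3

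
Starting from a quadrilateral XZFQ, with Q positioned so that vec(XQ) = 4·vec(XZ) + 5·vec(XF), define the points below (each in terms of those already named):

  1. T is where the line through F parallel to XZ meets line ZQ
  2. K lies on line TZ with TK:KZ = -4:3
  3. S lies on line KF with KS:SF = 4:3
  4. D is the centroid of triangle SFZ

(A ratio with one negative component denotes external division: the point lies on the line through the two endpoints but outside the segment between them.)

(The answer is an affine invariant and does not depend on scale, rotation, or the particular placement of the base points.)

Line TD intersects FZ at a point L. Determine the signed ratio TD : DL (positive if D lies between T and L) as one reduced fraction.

Assign X = (0, 0), Z = (1, 0), F = (0, 1), Q = (4, 5) — the answer is frame-independent, so this choice is without loss of generality.
1. T is where the line through F parallel to XZ meets line ZQ ⇒ T = (8/5, 1)
2. K lies on line TZ with TK:KZ = -4:3 ⇒ K = (-4/5, -3)
3. S lies on line KF with KS:SF = 4:3 ⇒ S = (-12/35, -5/7)
4. D is the centroid of triangle SFZ ⇒ D = (23/105, 2/21)
line TD meets FZ at L = (19/30, 11/30)
D = T + t·(L−T) with t = 10/7, so TD:DL = 10/7:-3/7

TD:DL = -10/3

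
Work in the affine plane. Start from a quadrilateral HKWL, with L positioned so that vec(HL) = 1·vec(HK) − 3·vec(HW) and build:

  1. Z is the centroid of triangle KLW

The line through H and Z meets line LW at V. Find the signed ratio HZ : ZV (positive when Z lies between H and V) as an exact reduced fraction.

HZ:ZV = -2

Work in coordinates with H = (0, 0), K = (1, 0), W = (0, 1), L = (1, -3).
1. Z is the centroid of triangle KLW ⇒ Z = (2/3, -2/3)
line HZ meets LW at V = (1/3, -1/3)
Z = H + t·(V−H) with t = 2, so HZ:ZV = 2:-1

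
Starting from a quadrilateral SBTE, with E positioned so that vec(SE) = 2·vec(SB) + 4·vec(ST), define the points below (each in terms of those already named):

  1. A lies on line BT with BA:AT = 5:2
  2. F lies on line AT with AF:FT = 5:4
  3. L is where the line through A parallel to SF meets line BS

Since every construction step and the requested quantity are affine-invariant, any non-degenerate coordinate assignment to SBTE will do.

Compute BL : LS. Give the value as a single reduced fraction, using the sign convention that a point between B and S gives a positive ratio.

BL:LS = 9/2

Set S = (0, 0), B = (1, 0), T = (0, 1), E = (2, 4); any affine frame gives the same invariant.
1. A lies on line BT with BA:AT = 5:2 ⇒ A = (2/7, 5/7)
2. F lies on line AT with AF:FT = 5:4 ⇒ F = (8/63, 55/63)
3. L is where the line through A parallel to SF meets line BS ⇒ L = (2/11, 0)
L = B + t·(S−B) with t = 9/11, so BL:LS = t:(1−t) = 9/11:2/11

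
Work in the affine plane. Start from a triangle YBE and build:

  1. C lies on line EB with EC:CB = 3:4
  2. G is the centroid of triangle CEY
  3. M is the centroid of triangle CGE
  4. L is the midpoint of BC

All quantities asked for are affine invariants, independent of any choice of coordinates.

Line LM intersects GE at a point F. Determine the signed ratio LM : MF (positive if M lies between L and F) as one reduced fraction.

LM:MF = 4

Set Y = (0, 0), B = (1, 0), E = (0, 1); any affine frame gives the same invariant.
1. C lies on line EB with EC:CB = 3:4 ⇒ C = (3/7, 4/7)
2. G is the centroid of triangle CEY ⇒ G = (1/7, 11/21)
3. M is the centroid of triangle CGE ⇒ M = (4/21, 44/63)
4. L is the midpoint of BC ⇒ L = (5/7, 2/7)
line LM meets GE at F = (5/84, 101/126)
M = L + t·(F−L) with t = 4/5, so LM:MF = 4/5:1/5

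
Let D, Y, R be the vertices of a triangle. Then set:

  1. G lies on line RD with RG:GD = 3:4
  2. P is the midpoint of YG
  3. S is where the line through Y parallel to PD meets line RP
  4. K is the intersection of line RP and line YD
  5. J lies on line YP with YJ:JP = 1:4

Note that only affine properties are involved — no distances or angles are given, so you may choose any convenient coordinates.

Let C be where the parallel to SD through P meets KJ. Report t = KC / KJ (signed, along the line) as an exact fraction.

Choose coordinates D = (0, 0), Y = (1, 0), R = (0, 1).
1. G lies on line RD with RG:GD = 3:4 ⇒ G = (0, 4/7)
2. P is the midpoint of YG ⇒ P = (1/2, 2/7)
3. S is where the line through Y parallel to PD meets line RP ⇒ S = (11/14, -6/49)
4. K is the intersection of line RP and line YD ⇒ K = (7/10, 0)
5. J lies on line YP with YJ:JP = 1:4 ⇒ J = (9/10, 2/35)
through P parallel to SD: direction (-11/14, 6/49); meets KJ at C = (217/170, 14/85)
C = K + t·(J−K) with t = 49/17

t = 49/17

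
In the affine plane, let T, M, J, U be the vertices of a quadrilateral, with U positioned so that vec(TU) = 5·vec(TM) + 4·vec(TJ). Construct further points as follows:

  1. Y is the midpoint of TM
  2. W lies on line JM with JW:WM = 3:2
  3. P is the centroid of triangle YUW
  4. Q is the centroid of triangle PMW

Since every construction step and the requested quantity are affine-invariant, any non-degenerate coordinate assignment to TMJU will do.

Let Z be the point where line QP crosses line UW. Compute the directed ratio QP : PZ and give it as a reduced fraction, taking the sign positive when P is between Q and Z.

Assign T = (0, 0), M = (1, 0), J = (0, 1), U = (5, 4) — the answer is frame-independent, so this choice is without loss of generality.
1. Y is the midpoint of TM ⇒ Y = (1/2, 0)
2. W lies on line JM with JW:WM = 3:2 ⇒ W = (3/5, 2/5)
3. P is the centroid of triangle YUW ⇒ P = (61/30, 22/15)
4. Q is the centroid of triangle PMW ⇒ Q = (109/90, 28/45)
line QP meets UW at Z = (216/85, 169/85)
P = Q + t·(Z−Q) with t = 34/55, so QP:PZ = 34/55:21/55

QP:PZ = 34/21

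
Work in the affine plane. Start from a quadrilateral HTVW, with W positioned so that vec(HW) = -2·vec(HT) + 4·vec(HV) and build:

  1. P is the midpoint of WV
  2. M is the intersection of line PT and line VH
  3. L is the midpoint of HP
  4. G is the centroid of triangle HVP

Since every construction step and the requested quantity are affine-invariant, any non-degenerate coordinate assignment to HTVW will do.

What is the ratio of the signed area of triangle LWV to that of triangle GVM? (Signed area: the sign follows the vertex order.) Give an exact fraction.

[LWV]:[GVM] = -12

Set H = (0, 0), T = (1, 0), V = (0, 1), W = (-2, 4); any affine frame gives the same invariant.
1. P is the midpoint of WV ⇒ P = (-1, 5/2)
2. M is the intersection of line PT and line VH ⇒ M = (0, 5/4)
3. L is the midpoint of HP ⇒ L = (-1/2, 5/4)
4. G is the centroid of triangle HVP ⇒ G = (-1/3, 7/6)
2·[LWV] = -1, 2·[GVM] = 1/12
[LWV]:[GVM] = -1:1/12 = -12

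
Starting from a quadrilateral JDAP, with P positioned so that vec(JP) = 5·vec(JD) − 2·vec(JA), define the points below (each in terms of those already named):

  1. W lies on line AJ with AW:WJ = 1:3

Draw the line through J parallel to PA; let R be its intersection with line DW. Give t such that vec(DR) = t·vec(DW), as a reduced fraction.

t = -4

Work in coordinates with J = (0, 0), D = (1, 0), A = (0, 1), P = (5, -2).
1. W lies on line AJ with AW:WJ = 1:3 ⇒ W = (0, 3/4)
through J parallel to PA: direction (-5, 3); meets DW at R = (5, -3)
R = D + t·(W−D) with t = -4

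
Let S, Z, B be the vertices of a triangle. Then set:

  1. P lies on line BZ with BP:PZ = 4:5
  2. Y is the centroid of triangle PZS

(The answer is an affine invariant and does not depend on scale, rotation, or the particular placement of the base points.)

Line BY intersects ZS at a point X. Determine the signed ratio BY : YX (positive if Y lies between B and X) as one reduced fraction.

BY:YX = 22/5

Work in coordinates with S = (0, 0), Z = (1, 0), B = (0, 1).
1. P lies on line BZ with BP:PZ = 4:5 ⇒ P = (4/9, 5/9)
2. Y is the centroid of triangle PZS ⇒ Y = (13/27, 5/27)
line BY meets ZS at X = (13/22, 0)
Y = B + t·(X−B) with t = 22/27, so BY:YX = 22/27:5/27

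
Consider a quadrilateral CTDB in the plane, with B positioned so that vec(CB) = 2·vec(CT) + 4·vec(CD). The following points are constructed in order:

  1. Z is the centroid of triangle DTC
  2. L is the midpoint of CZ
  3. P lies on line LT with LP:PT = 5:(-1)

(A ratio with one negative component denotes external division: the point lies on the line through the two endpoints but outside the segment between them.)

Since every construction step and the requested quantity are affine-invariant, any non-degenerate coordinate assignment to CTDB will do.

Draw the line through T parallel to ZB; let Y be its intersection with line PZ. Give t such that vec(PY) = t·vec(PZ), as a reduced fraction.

Set C = (0, 0), T = (1, 0), D = (0, 1), B = (2, 4); any affine frame gives the same invariant.
1. Z is the centroid of triangle DTC ⇒ Z = (1/3, 1/3)
2. L is the midpoint of CZ ⇒ L = (1/6, 1/6)
3. P lies on line LT with LP:PT = 5:(-1) ⇒ P = (29/24, -1/24)
through T parallel to ZB: direction (5/3, 11/3); meets PZ at Y = (281/276, 11/276)
Y = P + t·(Z−P) with t = 5/23

t = 5/23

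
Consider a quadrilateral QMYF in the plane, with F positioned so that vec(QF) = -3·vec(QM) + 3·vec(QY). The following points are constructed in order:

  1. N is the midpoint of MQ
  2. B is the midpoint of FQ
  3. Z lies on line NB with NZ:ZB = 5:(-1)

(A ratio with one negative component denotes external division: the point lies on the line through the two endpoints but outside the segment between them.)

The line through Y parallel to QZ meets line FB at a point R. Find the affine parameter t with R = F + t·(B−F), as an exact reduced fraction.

t = -26/3

Choose coordinates Q = (0, 0), M = (1, 0), Y = (0, 1), F = (-3, 3).
1. N is the midpoint of MQ ⇒ N = (1/2, 0)
2. B is the midpoint of FQ ⇒ B = (-3/2, 3/2)
3. Z lies on line NB with NZ:ZB = 5:(-1) ⇒ Z = (-2, 15/8)
through Y parallel to QZ: direction (-2, 15/8); meets FB at R = (-16, 16)
R = F + t·(B−F) with t = -26/3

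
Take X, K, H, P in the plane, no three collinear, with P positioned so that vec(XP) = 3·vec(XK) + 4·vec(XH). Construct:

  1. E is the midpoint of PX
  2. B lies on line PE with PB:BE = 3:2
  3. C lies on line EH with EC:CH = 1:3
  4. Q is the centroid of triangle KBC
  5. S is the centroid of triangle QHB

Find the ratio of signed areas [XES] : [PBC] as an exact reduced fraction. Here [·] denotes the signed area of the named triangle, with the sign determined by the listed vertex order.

Set X = (0, 0), K = (1, 0), H = (0, 1), P = (3, 4); any affine frame gives the same invariant.
1. E is the midpoint of PX ⇒ E = (3/2, 2)
2. B lies on line PE with PB:BE = 3:2 ⇒ B = (21/10, 14/5)
3. C lies on line EH with EC:CH = 1:3 ⇒ C = (9/8, 7/4)
4. Q is the centroid of triangle KBC ⇒ Q = (169/120, 91/60)
5. S is the centroid of triangle QHB ⇒ S = (421/360, 319/180)
2·[XES] = 23/72, 2·[PBC] = -9/40
[XES]:[PBC] = 23/72:-9/40 = -115/81

[XES]:[PBC] = -115/81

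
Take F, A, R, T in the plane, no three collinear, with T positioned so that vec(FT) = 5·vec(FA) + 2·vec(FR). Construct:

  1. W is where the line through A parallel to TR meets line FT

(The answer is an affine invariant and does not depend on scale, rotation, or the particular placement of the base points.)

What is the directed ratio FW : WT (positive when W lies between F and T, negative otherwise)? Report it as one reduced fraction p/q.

FW:WT = -1/6

Set F = (0, 0), A = (1, 0), R = (0, 1), T = (5, 2); any affine frame gives the same invariant.
1. W is where the line through A parallel to TR meets line FT ⇒ W = (-1, -2/5)
W = F + t·(T−F) with t = -1/5, so FW:WT = t:(1−t) = -1/5:6/5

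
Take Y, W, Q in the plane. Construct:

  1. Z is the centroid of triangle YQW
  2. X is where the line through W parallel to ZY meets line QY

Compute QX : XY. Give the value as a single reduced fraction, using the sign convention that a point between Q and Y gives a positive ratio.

Choose coordinates Y = (0, 0), W = (1, 0), Q = (0, 1).
1. Z is the centroid of triangle YQW ⇒ Z = (1/3, 1/3)
2. X is where the line through W parallel to ZY meets line QY ⇒ X = (0, -1)
X = Q + t·(Y−Q) with t = 2, so QX:XY = t:(1−t) = 2:-1

QX:XY = -2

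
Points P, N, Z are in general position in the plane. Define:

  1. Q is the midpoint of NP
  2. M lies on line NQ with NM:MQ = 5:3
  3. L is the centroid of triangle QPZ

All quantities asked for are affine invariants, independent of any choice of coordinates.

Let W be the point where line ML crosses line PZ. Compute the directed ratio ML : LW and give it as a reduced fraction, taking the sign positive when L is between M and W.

Choose coordinates P = (0, 0), N = (1, 0), Z = (0, 1).
1. Q is the midpoint of NP ⇒ Q = (1/2, 0)
2. M lies on line NQ with NM:MQ = 5:3 ⇒ M = (11/16, 0)
3. L is the centroid of triangle QPZ ⇒ L = (1/6, 1/3)
line ML meets PZ at W = (0, 11/25)
L = M + t·(W−M) with t = 25/33, so ML:LW = 25/33:8/33

ML:LW = 25/8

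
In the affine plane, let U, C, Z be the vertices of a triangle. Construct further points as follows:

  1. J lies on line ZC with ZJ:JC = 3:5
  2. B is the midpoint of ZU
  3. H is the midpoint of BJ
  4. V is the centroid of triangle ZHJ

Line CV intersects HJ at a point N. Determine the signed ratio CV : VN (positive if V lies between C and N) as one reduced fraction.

Work in coordinates with U = (0, 0), C = (1, 0), Z = (0, 1).
1. J lies on line ZC with ZJ:JC = 3:5 ⇒ J = (3/8, 5/8)
2. B is the midpoint of ZU ⇒ B = (0, 1/2)
3. H is the midpoint of BJ ⇒ H = (3/16, 9/16)
4. V is the centroid of triangle ZHJ ⇒ V = (3/16, 35/48)
line CV meets HJ at N = (31/96, 175/288)
V = C + t·(N−C) with t = 6/5, so CV:VN = 6/5:-1/5

CV:VN = -6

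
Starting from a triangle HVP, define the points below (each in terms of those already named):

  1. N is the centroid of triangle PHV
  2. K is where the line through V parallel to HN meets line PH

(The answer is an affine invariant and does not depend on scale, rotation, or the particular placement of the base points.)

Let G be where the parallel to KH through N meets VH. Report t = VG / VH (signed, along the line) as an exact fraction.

Assign H = (0, 0), V = (1, 0), P = (0, 1) — the answer is frame-independent, so this choice is without loss of generality.
1. N is the centroid of triangle PHV ⇒ N = (1/3, 1/3)
2. K is where the line through V parallel to HN meets line PH ⇒ K = (0, -1)
through N parallel to KH: direction (0, 1); meets VH at G = (1/3, 0)
G = V + t·(H−V) with t = 2/3

t = 2/3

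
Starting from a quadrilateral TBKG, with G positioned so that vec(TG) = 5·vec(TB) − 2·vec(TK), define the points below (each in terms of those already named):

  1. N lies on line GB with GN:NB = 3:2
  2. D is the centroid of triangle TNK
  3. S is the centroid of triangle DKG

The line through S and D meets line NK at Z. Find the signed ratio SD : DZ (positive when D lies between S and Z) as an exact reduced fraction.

SD:DZ = -44/39

Assign T = (0, 0), B = (1, 0), K = (0, 1), G = (5, -2) — the answer is frame-independent, so this choice is without loss of generality.
1. N lies on line GB with GN:NB = 3:2 ⇒ N = (13/5, -4/5)
2. D is the centroid of triangle TNK ⇒ D = (13/15, 1/15)
3. S is the centroid of triangle DKG ⇒ S = (88/45, -14/45)
line SD meets NK at Z = (403/220, -59/220)
D = S + t·(Z−S) with t = 44/5, so SD:DZ = 44/5:-39/5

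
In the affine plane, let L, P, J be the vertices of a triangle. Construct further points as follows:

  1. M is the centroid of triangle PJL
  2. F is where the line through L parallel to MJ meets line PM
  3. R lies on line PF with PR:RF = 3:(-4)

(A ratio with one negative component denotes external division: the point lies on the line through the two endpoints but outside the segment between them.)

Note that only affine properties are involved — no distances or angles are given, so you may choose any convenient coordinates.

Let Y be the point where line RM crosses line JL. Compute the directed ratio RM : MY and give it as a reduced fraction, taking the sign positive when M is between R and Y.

RM:MY = 14

Set L = (0, 0), P = (1, 0), J = (0, 1); any affine frame gives the same invariant.
1. M is the centroid of triangle PJL ⇒ M = (1/3, 1/3)
2. F is where the line through L parallel to MJ meets line PM ⇒ F = (-1/3, 2/3)
3. R lies on line PF with PR:RF = 3:(-4) ⇒ R = (5, -2)
line RM meets JL at Y = (0, 1/2)
M = R + t·(Y−R) with t = 14/15, so RM:MY = 14/15:1/15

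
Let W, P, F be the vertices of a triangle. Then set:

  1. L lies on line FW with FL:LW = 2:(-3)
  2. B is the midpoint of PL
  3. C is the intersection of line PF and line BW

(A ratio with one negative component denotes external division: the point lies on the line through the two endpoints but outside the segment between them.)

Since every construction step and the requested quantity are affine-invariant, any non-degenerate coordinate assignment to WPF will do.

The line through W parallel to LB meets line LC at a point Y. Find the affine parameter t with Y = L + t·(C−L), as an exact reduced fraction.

Assign W = (0, 0), P = (1, 0), F = (0, 1) — the answer is frame-independent, so this choice is without loss of generality.
1. L lies on line FW with FL:LW = 2:(-3) ⇒ L = (0, 3)
2. B is the midpoint of PL ⇒ B = (1/2, 3/2)
3. C is the intersection of line PF and line BW ⇒ C = (1/4, 3/4)
through W parallel to LB: direction (1/2, -3/2); meets LC at Y = (1/2, -3/2)
Y = L + t·(C−L) with t = 2

t = 2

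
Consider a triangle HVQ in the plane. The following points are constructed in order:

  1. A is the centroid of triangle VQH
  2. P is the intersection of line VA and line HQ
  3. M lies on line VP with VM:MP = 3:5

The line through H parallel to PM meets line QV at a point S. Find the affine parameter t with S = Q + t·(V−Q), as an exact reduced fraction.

t = 2

Work in coordinates with H = (0, 0), V = (1, 0), Q = (0, 1).
1. A is the centroid of triangle VQH ⇒ A = (1/3, 1/3)
2. P is the intersection of line VA and line HQ ⇒ P = (0, 1/2)
3. M lies on line VP with VM:MP = 3:5 ⇒ M = (5/8, 3/16)
through H parallel to PM: direction (5/8, -5/16); meets QV at S = (2, -1)
S = Q + t·(V−Q) with t = 2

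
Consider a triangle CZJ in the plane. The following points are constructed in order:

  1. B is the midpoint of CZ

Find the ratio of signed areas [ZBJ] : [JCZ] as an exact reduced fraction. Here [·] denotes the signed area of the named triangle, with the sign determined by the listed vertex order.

Assign C = (0, 0), Z = (1, 0), J = (0, 1) — the answer is frame-independent, so this choice is without loss of generality.
1. B is the midpoint of CZ ⇒ B = (1/2, 0)
2·[ZBJ] = -1/2, 2·[JCZ] = 1
[ZBJ]:[JCZ] = -1/2:1 = -1/2

[ZBJ]:[JCZ] = -1/2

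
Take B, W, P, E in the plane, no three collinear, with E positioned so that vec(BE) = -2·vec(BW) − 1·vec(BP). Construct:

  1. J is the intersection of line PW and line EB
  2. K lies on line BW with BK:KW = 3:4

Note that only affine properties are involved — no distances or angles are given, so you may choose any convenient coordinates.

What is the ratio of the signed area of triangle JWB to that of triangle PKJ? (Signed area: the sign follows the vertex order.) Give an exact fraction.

[JWB]:[PKJ] = -7/8

Choose coordinates B = (0, 0), W = (1, 0), P = (0, 1), E = (-2, -1).
1. J is the intersection of line PW and line EB ⇒ J = (2/3, 1/3)
2. K lies on line BW with BK:KW = 3:4 ⇒ K = (3/7, 0)
2·[JWB] = -1/3, 2·[PKJ] = 8/21
[JWB]:[PKJ] = -1/3:8/21 = -7/8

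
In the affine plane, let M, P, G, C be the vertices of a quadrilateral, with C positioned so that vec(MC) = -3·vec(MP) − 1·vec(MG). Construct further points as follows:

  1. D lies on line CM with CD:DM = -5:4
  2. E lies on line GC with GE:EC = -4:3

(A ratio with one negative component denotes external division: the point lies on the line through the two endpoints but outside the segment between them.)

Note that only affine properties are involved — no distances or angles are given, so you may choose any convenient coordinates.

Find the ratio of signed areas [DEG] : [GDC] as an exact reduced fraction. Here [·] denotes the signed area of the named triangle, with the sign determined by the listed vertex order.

[DEG]:[GDC] = 4

Work in coordinates with M = (0, 0), P = (1, 0), G = (0, 1), C = (-3, -1).
1. D lies on line CM with CD:DM = -5:4 ⇒ D = (12, 4)
2. E lies on line GC with GE:EC = -4:3 ⇒ E = (-12, -7)
2·[DEG] = -60, 2·[GDC] = -15
[DEG]:[GDC] = -60:-15 = 4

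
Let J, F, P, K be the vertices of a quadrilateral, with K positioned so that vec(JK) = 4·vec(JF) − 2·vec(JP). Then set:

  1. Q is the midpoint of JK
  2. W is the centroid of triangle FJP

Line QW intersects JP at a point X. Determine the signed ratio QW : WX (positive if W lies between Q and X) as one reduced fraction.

Set J = (0, 0), F = (1, 0), P = (0, 1), K = (4, -2); any affine frame gives the same invariant.
1. Q is the midpoint of JK ⇒ Q = (2, -1)
2. W is the centroid of triangle FJP ⇒ W = (1/3, 1/3)
line QW meets JP at X = (0, 3/5)
W = Q + t·(X−Q) with t = 5/6, so QW:WX = 5/6:1/6

QW:WX = 5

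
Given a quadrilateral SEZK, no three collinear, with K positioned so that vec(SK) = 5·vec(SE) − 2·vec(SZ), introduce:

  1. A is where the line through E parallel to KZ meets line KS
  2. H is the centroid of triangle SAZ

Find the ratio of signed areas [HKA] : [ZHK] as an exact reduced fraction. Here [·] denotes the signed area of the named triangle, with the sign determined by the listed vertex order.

[HKA]:[ZHK] = -2/7

Set S = (0, 0), E = (1, 0), Z = (0, 1), K = (5, -2); any affine frame gives the same invariant.
1. A is where the line through E parallel to KZ meets line KS ⇒ A = (3, -6/5)
2. H is the centroid of triangle SAZ ⇒ H = (1, -1/15)
2·[HKA] = -2/3, 2·[ZHK] = 7/3
[HKA]:[ZHK] = -2/3:7/3 = -2/7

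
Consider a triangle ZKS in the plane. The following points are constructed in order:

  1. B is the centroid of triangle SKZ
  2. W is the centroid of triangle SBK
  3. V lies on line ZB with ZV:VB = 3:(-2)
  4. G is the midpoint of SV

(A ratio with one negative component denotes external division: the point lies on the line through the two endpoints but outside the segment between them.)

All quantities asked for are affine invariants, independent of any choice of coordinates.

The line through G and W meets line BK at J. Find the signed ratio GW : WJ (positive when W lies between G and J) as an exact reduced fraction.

Assign Z = (0, 0), K = (1, 0), S = (0, 1) — the answer is frame-independent, so this choice is without loss of generality.
1. B is the centroid of triangle SKZ ⇒ B = (1/3, 1/3)
2. W is the centroid of triangle SBK ⇒ W = (4/9, 4/9)
3. V lies on line ZB with ZV:VB = 3:(-2) ⇒ V = (1, 1)
4. G is the midpoint of SV ⇒ G = (1/2, 1)
line GW meets BK at J = (3/7, 2/7)
W = G + t·(J−G) with t = 7/9, so GW:WJ = 7/9:2/9

GW:WJ = 7/2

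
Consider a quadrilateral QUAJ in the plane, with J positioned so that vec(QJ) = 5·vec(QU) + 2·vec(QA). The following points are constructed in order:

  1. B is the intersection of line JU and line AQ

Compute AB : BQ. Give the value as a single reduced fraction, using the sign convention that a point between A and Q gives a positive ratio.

AB:BQ = -3

Assign Q = (0, 0), U = (1, 0), A = (0, 1), J = (5, 2) — the answer is frame-independent, so this choice is without loss of generality.
1. B is the intersection of line JU and line AQ ⇒ B = (0, -1/2)
B = A + t·(Q−A) with t = 3/2, so AB:BQ = t:(1−t) = 3/2:-1/2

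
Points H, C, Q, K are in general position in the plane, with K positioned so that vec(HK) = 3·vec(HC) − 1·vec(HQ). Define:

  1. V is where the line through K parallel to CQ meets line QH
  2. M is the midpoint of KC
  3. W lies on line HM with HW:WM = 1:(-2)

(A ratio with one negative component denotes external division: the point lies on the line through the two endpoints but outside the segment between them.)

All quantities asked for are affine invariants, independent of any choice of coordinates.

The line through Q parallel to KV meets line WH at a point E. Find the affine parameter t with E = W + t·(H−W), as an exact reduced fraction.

Assign H = (0, 0), C = (1, 0), Q = (0, 1), K = (3, -1) — the answer is frame-independent, so this choice is without loss of generality.
1. V is where the line through K parallel to CQ meets line QH ⇒ V = (0, 2)
2. M is the midpoint of KC ⇒ M = (2, -1/2)
3. W lies on line HM with HW:WM = 1:(-2) ⇒ W = (-2, 1/2)
through Q parallel to KV: direction (-3, 3); meets WH at E = (4/3, -1/3)
E = W + t·(H−W) with t = 5/3

t = 5/3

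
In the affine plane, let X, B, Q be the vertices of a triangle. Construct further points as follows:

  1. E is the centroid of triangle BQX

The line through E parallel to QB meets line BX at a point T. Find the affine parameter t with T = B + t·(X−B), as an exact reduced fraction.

t = 1/3

Set X = (0, 0), B = (1, 0), Q = (0, 1); any affine frame gives the same invariant.
1. E is the centroid of triangle BQX ⇒ E = (1/3, 1/3)
through E parallel to QB: direction (1, -1); meets BX at T = (2/3, 0)
T = B + t·(X−B) with t = 1/3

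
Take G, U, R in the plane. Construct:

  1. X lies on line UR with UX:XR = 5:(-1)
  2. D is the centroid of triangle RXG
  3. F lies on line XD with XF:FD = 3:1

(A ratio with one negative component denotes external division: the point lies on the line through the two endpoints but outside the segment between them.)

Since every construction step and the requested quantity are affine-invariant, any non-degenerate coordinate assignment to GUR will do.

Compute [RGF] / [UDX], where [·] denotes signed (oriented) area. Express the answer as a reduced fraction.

[RGF]:[UDX] = 3/10

Assign G = (0, 0), U = (1, 0), R = (0, 1) — the answer is frame-independent, so this choice is without loss of generality.
1. X lies on line UR with UX:XR = 5:(-1) ⇒ X = (-1/4, 5/4)
2. D is the centroid of triangle RXG ⇒ D = (-1/12, 3/4)
3. F lies on line XD with XF:FD = 3:1 ⇒ F = (-1/8, 7/8)
2·[RGF] = -1/8, 2·[UDX] = -5/12
[RGF]:[UDX] = -1/8:-5/12 = 3/10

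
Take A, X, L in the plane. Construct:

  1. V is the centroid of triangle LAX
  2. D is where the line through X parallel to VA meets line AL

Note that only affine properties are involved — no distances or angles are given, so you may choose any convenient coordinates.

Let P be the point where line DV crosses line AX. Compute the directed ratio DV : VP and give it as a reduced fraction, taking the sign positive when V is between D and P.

DV:VP = -4

Assign A = (0, 0), X = (1, 0), L = (0, 1) — the answer is frame-independent, so this choice is without loss of generality.
1. V is the centroid of triangle LAX ⇒ V = (1/3, 1/3)
2. D is where the line through X parallel to VA meets line AL ⇒ D = (0, -1)
line DV meets AX at P = (1/4, 0)
V = D + t·(P−D) with t = 4/3, so DV:VP = 4/3:-1/3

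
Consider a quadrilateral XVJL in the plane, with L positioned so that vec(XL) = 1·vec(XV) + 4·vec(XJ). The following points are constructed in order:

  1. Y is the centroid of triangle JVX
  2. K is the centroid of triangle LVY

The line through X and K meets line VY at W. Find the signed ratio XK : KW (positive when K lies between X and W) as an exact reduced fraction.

Assign X = (0, 0), V = (1, 0), J = (0, 1), L = (1, 4) — the answer is frame-independent, so this choice is without loss of generality.
1. Y is the centroid of triangle JVX ⇒ Y = (1/3, 1/3)
2. K is the centroid of triangle LVY ⇒ K = (7/9, 13/9)
line XK meets VY at W = (7/33, 13/33)
K = X + t·(W−X) with t = 11/3, so XK:KW = 11/3:-8/3

XK:KW = -11/8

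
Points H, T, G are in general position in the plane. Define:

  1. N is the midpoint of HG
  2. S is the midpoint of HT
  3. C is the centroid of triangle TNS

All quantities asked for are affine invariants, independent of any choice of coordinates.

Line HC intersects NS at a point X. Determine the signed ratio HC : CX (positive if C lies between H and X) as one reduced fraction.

HC:CX = -4

Work in coordinates with H = (0, 0), T = (1, 0), G = (0, 1).
1. N is the midpoint of HG ⇒ N = (0, 1/2)
2. S is the midpoint of HT ⇒ S = (1/2, 0)
3. C is the centroid of triangle TNS ⇒ C = (1/2, 1/6)
line HC meets NS at X = (3/8, 1/8)
C = H + t·(X−H) with t = 4/3, so HC:CX = 4/3:-1/3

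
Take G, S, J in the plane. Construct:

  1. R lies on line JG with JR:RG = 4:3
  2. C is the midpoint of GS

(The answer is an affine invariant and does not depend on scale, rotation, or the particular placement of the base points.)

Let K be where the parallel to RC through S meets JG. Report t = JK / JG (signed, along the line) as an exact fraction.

t = 1/7

Choose coordinates G = (0, 0), S = (1, 0), J = (0, 1).
1. R lies on line JG with JR:RG = 4:3 ⇒ R = (0, 3/7)
2. C is the midpoint of GS ⇒ C = (1/2, 0)
through S parallel to RC: direction (1/2, -3/7); meets JG at K = (0, 6/7)
K = J + t·(G−J) with t = 1/7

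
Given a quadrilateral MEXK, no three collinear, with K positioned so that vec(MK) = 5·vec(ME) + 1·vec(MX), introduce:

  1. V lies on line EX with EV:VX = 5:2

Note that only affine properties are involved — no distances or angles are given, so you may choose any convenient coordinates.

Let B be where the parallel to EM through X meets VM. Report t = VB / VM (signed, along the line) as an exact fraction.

Assign M = (0, 0), E = (1, 0), X = (0, 1), K = (5, 1) — the answer is frame-independent, so this choice is without loss of generality.
1. V lies on line EX with EV:VX = 5:2 ⇒ V = (2/7, 5/7)
through X parallel to EM: direction (-1, 0); meets VM at B = (2/5, 1)
B = V + t·(M−V) with t = -2/5

t = -2/5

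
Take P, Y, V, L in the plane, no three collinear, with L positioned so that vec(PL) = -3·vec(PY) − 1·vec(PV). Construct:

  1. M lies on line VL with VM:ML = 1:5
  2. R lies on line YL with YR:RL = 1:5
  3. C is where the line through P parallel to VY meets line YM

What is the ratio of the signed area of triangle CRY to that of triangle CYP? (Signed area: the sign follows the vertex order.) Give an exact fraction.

Assign P = (0, 0), Y = (1, 0), V = (0, 1), L = (-3, -1) — the answer is frame-independent, so this choice is without loss of generality.
1. M lies on line VL with VM:ML = 1:5 ⇒ M = (-1/2, 2/3)
2. R lies on line YL with YR:RL = 1:5 ⇒ R = (1/3, -1/6)
3. C is where the line through P parallel to VY meets line YM ⇒ C = (-4/5, 4/5)
2·[CRY] = 5/6, 2·[CYP] = -4/5
[CRY]:[CYP] = 5/6:-4/5 = -25/24

[CRY]:[CYP] = -25/24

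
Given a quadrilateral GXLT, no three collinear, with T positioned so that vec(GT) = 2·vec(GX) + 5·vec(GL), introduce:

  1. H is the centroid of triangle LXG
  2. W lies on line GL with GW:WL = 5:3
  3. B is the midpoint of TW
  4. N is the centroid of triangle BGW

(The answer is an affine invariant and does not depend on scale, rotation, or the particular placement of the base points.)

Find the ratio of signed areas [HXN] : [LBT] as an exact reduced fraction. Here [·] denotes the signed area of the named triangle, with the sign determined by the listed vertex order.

[HXN]:[LBT] = 13/9

Work in coordinates with G = (0, 0), X = (1, 0), L = (0, 1), T = (2, 5).
1. H is the centroid of triangle LXG ⇒ H = (1/3, 1/3)
2. W lies on line GL with GW:WL = 5:3 ⇒ W = (0, 5/8)
3. B is the midpoint of TW ⇒ B = (1, 45/16)
4. N is the centroid of triangle BGW ⇒ N = (1/3, 55/48)
2·[HXN] = 13/24, 2·[LBT] = 3/8
[HXN]:[LBT] = 13/24:3/8 = 13/9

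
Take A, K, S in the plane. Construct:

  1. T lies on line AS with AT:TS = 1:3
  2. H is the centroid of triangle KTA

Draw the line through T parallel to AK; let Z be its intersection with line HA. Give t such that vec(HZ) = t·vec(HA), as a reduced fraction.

t = -2

Set A = (0, 0), K = (1, 0), S = (0, 1); any affine frame gives the same invariant.
1. T lies on line AS with AT:TS = 1:3 ⇒ T = (0, 1/4)
2. H is the centroid of triangle KTA ⇒ H = (1/3, 1/12)
through T parallel to AK: direction (1, 0); meets HA at Z = (1, 1/4)
Z = H + t·(A−H) with t = -2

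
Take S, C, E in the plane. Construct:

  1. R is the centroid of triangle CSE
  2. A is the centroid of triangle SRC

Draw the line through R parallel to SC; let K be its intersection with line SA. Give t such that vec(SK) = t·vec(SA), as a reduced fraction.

Choose coordinates S = (0, 0), C = (1, 0), E = (0, 1).
1. R is the centroid of triangle CSE ⇒ R = (1/3, 1/3)
2. A is the centroid of triangle SRC ⇒ A = (4/9, 1/9)
through R parallel to SC: direction (1, 0); meets SA at K = (4/3, 1/3)
K = S + t·(A−S) with t = 3

t = 3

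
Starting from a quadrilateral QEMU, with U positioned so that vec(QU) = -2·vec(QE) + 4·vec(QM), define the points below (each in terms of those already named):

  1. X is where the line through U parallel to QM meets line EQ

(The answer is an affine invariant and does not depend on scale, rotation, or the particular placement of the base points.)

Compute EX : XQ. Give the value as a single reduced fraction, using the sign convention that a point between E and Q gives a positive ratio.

EX:XQ = -3/2

Assign Q = (0, 0), E = (1, 0), M = (0, 1), U = (-2, 4) — the answer is frame-independent, so this choice is without loss of generality.
1. X is where the line through U parallel to QM meets line EQ ⇒ X = (-2, 0)
X = E + t·(Q−E) with t = 3, so EX:XQ = t:(1−t) = 3:-2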